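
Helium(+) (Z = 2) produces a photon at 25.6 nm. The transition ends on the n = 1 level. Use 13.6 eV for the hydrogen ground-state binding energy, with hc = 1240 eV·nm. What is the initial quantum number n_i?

n_i = 3

The photon energy is ΔE = hc/λ = 1240 / 25.6 = 48.44 eV.
With Z = 2, ΔE = 54.40 × (1/n_f² − 1/n_i²), so 1/n_f² − 1/n_i² = 0.8904.
With n_f = 1: 1/n_i² = 1/1 − 0.8904 = 0.1096, so n_i ≈ 3.02.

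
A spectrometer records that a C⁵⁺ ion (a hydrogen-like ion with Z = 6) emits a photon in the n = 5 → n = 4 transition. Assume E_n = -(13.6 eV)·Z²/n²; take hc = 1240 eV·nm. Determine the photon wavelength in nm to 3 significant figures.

For Z = 6 the level energies scale as Z², so the effective Rydberg energy is 13.6 × 36 = 489.6 eV.
ΔE = 489.6 × (1/4² − 1/5²) = 489.6 × 0.02250 = 11.02 eV.
λ = hc/ΔE = 1240 / 11.02 = 113 nm.

113 nm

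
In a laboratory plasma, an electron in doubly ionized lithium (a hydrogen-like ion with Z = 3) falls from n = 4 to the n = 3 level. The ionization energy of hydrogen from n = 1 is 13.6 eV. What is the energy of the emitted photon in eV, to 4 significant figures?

5.950 eV

The Bohr energies scale as Z², so for Z = 3: E_n = −122.4/n² eV.
E_4 = −122.4/16 = −7.650 eV and E_3 = −122.4/9 = −13.60 eV.
The photon energy is |E_4 − E_3| = 5.950 eV.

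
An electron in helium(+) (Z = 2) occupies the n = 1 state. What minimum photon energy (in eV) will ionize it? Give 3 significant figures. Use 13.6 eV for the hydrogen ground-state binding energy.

E_n = −13.6 Z²/n² = −54.40/n² eV for Z = 2.
E_1 = −54.40/1 = −54.4 eV, so ionization (to E = 0) requires 54.4 eV.

54.4 eV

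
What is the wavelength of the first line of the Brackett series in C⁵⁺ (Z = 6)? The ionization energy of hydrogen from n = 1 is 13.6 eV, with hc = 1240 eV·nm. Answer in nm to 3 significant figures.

The Brackett series terminates on n_f = 4; the first line has n_i = 4+1 = 5.
ΔE = 489.6 × (1/4² − 1/5²) = 11.02 eV.
λ = 1240 / 11.02 = 113 nm.

113 nm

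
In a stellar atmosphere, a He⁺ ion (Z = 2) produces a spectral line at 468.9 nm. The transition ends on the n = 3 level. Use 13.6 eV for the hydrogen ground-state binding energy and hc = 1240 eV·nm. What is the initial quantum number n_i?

The photon energy is ΔE = hc/λ = 1240 / 468.9 = 2.644 eV.
With Z = 2, ΔE = 54.40 × (1/n_f² − 1/n_i²), so 1/n_f² − 1/n_i² = 0.04861.
With n_f = 3: 1/n_i² = 1/9 − 0.04861 = 0.06250, so n_i ≈ 4.00.

n_i = 4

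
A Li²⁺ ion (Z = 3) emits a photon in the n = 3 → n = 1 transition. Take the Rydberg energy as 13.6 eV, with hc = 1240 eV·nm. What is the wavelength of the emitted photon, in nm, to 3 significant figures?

For Z = 3 the level energies scale as Z², so the effective Rydberg energy is 13.6 × 9 = 122.4 eV.
ΔE = 122.4 × (1/1² − 1/3²) = 122.4 × 0.8889 = 108.8 eV.
λ = hc/ΔE = 1240 / 108.8 = 11.4 nm.

11.4 nm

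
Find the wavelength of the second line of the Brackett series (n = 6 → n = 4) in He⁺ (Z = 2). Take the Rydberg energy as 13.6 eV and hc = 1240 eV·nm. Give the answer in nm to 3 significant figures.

The Brackett series terminates on n_f = 4; the second line has n_i = 4+2 = 6.
ΔE = 54.40 × (1/4² − 1/6²) = 1.889 eV.
λ = 1240 / 1.889 = 656 nm.

656 nm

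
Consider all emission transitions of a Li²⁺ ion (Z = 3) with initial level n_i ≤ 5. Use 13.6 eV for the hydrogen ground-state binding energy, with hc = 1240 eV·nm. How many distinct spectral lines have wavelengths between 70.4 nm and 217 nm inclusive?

3

Enumerate all n_i → n_f pairs with 1 ≤ n_f < n_i ≤ 5 and compute λ = 1240 / [13.6·9·(1/n_f² − 1/n_i²)].
Lines falling in [70.4, 217] nm: 3→2 (72.94 nm), 5→3 (142.5 nm), 4→3 (208.4 nm).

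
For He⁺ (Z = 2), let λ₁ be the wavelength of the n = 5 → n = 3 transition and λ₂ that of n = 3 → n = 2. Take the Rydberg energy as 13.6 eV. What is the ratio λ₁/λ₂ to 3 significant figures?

λ ∝ 1/ΔE ∝ 1/(1/n_f² − 1/n_i²), and the Z² and hc factors cancel in the ratio.
λ₁/λ₂ = (1/2² − 1/3²)/(1/3² − 1/5²) = 0.1389/0.07111 = 1.95.

1.95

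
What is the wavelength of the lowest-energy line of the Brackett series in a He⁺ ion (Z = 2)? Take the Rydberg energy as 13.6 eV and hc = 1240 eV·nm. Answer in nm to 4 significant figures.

The Brackett series terminates on n_f = 4; the first line has n_i = 4+1 = 5.
ΔE = 54.40 × (1/4² − 1/5²) = 1.224 eV.
λ = 1240 / 1.224 = 1013 nm.

1013 nm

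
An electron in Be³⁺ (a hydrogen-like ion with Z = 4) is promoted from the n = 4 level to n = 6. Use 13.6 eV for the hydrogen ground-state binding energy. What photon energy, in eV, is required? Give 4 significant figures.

7.556 eV

The Bohr energies scale as Z², so for Z = 4: E_n = −217.6/n² eV.
E_6 = −217.6/36 = −6.044 eV and E_4 = −217.6/16 = −13.60 eV.
The photon energy is |E_6 − E_4| = 7.556 eV.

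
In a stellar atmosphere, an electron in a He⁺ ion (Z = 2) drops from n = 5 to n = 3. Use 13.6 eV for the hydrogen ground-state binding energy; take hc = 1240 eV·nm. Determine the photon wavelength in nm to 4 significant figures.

For Z = 2 the level energies scale as Z², so the effective Rydberg energy is 13.6 × 4 = 54.40 eV.
ΔE = 54.40 × (1/3² − 1/5²) = 54.40 × 0.07111 = 3.868 eV.
λ = hc/ΔE = 1240 / 3.868 = 320.5 nm.

320.5 nm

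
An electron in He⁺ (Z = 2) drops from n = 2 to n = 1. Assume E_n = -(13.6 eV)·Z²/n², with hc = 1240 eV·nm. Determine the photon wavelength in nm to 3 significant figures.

30.4 nm

For Z = 2 the level energies scale as Z², so the effective Rydberg energy is 13.6 × 4 = 54.40 eV.
ΔE = 54.40 × (1/1² − 1/2²) = 54.40 × 0.7500 = 40.80 eV.
λ = hc/ΔE = 1240 / 40.80 = 30.4 nm.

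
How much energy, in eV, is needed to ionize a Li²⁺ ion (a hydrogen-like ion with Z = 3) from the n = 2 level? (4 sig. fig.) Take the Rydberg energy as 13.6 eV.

30.60 eV

E_n = −13.6 Z²/n² = −122.4/n² eV for Z = 3.
E_2 = −122.4/4 = −30.60 eV, so ionization (to E = 0) requires 30.60 eV.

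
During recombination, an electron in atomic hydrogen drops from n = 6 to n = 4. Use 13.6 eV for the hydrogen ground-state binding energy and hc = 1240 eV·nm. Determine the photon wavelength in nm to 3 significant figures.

ΔE = 13.60 × (1/4² − 1/6²) = 13.60 × 0.03472 = 0.4722 eV.
λ = hc/ΔE = 1240 / 0.4722 = 2630 nm.
This line belongs to the Brackett series.

2630 nm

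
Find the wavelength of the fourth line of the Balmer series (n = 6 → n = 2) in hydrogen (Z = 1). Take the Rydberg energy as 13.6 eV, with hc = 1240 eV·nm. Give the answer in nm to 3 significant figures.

The Balmer series terminates on n_f = 2; the fourth line has n_i = 2+4 = 6.
ΔE = 13.60 × (1/2² − 1/6²) = 3.022 eV.
λ = 1240 / 3.022 = 410 nm.

410 nm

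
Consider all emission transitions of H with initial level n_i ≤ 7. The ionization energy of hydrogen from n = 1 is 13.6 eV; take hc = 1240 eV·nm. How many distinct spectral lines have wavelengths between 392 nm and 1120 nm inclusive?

7

Enumerate all n_i → n_f pairs with 1 ≤ n_f < n_i ≤ 7 and compute λ = 1240 / [13.6·1·(1/n_f² − 1/n_i²)].
Lines falling in [392, 1120] nm: 7→2 (397.1 nm), 6→2 (410.3 nm), 5→2 (434.2 nm), 4→2 (486.3 nm), 3→2 (656.5 nm), 7→3 (1005 nm), 6→3 (1094 nm).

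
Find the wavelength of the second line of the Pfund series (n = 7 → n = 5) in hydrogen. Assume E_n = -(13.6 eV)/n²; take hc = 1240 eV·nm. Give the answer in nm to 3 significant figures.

4650 nm

The Pfund series terminates on n_f = 5; the second line has n_i = 5+2 = 7.
ΔE = 13.60 × (1/5² − 1/7²) = 0.2664 eV.
λ = 1240 / 0.2664 = 4650 nm.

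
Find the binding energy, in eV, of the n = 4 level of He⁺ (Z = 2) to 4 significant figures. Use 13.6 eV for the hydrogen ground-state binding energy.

3.400 eV

E_n = −13.6 Z²/n² = −54.40/n² eV for Z = 2.
E_4 = −54.40/16 = −3.400 eV, so ionization (to E = 0) requires 3.400 eV.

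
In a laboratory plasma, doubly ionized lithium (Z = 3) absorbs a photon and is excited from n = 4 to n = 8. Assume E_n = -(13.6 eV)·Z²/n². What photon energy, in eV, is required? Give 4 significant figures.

5.738 eV

The Bohr energies scale as Z², so for Z = 3: E_n = −122.4/n² eV.
E_8 = −122.4/64 = −1.913 eV and E_4 = −122.4/16 = −7.650 eV.
The photon energy is |E_8 − E_4| = 5.738 eV.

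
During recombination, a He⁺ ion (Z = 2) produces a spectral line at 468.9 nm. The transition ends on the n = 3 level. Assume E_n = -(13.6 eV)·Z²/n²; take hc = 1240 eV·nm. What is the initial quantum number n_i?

The photon energy is ΔE = hc/λ = 1240 / 468.9 = 2.644 eV.
With Z = 2, ΔE = 54.40 × (1/n_f² − 1/n_i²), so 1/n_f² − 1/n_i² = 0.04861.
With n_f = 3: 1/n_i² = 1/9 − 0.04861 = 0.06250, so n_i ≈ 4.00.

n_i = 4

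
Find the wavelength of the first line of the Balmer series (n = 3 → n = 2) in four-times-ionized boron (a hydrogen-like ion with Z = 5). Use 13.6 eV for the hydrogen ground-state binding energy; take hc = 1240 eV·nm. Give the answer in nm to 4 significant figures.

The Balmer series terminates on n_f = 2; the first line has n_i = 2+1 = 3.
ΔE = 340.0 × (1/2² − 1/3²) = 47.22 eV.
λ = 1240 / 47.22 = 26.26 nm.

26.26 nm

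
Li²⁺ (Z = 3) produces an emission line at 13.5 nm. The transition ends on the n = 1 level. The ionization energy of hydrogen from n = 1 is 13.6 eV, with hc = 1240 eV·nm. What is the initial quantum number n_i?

n_i = 2

The photon energy is ΔE = hc/λ = 1240 / 13.5 = 91.85 eV.
With Z = 3, ΔE = 122.4 × (1/n_f² − 1/n_i²), so 1/n_f² − 1/n_i² = 0.7504.
With n_f = 1: 1/n_i² = 1/1 − 0.7504 = 0.2496, so n_i ≈ 2.00.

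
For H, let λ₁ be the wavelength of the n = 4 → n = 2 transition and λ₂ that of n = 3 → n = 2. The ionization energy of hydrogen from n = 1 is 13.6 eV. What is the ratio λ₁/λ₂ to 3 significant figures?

0.741

λ ∝ 1/ΔE ∝ 1/(1/n_f² − 1/n_i²), and the Z² and hc factors cancel in the ratio.
λ₁/λ₂ = (1/2² − 1/3²)/(1/2² − 1/4²) = 0.1389/0.1875 = 0.741.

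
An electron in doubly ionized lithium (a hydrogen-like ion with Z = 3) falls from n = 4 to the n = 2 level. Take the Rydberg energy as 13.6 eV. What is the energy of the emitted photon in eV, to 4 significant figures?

The Bohr energies scale as Z², so for Z = 3: E_n = −122.4/n² eV.
E_4 = −122.4/16 = −7.650 eV and E_2 = −122.4/4 = −30.60 eV.
The photon energy is |E_4 − E_2| = 22.95 eV.

22.95 eV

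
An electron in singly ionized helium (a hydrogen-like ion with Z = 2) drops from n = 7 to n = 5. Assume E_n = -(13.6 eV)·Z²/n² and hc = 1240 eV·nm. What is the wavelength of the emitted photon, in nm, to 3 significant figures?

1160 nm

For Z = 2 the level energies scale as Z², so the effective Rydberg energy is 13.6 × 4 = 54.40 eV.
ΔE = 54.40 × (1/5² − 1/7²) = 54.40 × 0.01959 = 1.066 eV.
λ = hc/ΔE = 1240 / 1.066 = 1160 nm.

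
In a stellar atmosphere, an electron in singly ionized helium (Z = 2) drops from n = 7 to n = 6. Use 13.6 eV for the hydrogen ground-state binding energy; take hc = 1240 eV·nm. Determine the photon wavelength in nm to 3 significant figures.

For Z = 2 the level energies scale as Z², so the effective Rydberg energy is 13.6 × 4 = 54.40 eV.
ΔE = 54.40 × (1/6² − 1/7²) = 54.40 × 0.007370 = 0.4009 eV.
λ = hc/ΔE = 1240 / 0.4009 = 3090 nm.

3090 nm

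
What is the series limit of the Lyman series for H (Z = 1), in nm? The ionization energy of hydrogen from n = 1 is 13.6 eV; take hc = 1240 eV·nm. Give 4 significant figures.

91.18 nm

The Lyman series has lower level n_f = 1; the series limit corresponds to n_i → ∞.
ΔE_max = 13.6 × 1 / 1² = 13.60 eV.
λ_min = 1240 / 13.60 = 91.18 nm.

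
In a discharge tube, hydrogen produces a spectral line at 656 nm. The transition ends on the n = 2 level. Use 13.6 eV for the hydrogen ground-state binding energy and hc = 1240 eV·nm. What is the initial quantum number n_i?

n_i = 3

The photon energy is ΔE = hc/λ = 1240 / 656 = 1.890 eV.
With Z = 1, ΔE = 13.60 × (1/n_f² − 1/n_i²), so 1/n_f² − 1/n_i² = 0.1390.
With n_f = 2: 1/n_i² = 1/4 − 0.1390 = 0.1110, so n_i ≈ 3.00.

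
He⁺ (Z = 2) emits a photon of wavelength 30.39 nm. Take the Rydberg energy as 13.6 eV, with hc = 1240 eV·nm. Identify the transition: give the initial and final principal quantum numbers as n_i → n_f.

The photon energy is ΔE = hc/λ = 1240 / 30.39 = 40.80 eV.
With Z = 2, ΔE = 54.40 × (1/n_f² − 1/n_i²), so 1/n_f² − 1/n_i² = 0.7501.
Trying n_f = 1 gives 1/n_i² = 0.2499, i.e. n_i ≈ 2; this pair matches.

n_i = 2, n_f = 1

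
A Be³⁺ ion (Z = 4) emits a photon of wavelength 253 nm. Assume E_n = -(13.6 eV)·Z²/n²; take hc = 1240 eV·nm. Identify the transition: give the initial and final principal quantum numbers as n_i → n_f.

The photon energy is ΔE = hc/λ = 1240 / 253 = 4.901 eV.
With Z = 4, ΔE = 217.6 × (1/n_f² − 1/n_i²), so 1/n_f² − 1/n_i² = 0.02252.
Trying n_f = 4 gives 1/n_i² = 0.03998, i.e. n_i ≈ 5; this pair matches.

n_i = 5, n_f = 4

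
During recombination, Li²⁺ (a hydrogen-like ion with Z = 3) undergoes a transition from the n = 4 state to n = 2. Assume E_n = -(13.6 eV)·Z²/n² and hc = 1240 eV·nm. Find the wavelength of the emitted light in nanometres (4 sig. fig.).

54.03 nm

For Z = 3 the level energies scale as Z², so the effective Rydberg energy is 13.6 × 9 = 122.4 eV.
ΔE = 122.4 × (1/2² − 1/4²) = 122.4 × 0.1875 = 22.95 eV.
λ = hc/ΔE = 1240 / 22.95 = 54.03 nm.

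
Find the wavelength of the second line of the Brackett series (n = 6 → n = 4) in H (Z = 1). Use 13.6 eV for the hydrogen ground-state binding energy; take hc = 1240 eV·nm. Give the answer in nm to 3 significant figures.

2630 nm

The Brackett series terminates on n_f = 4; the second line has n_i = 4+2 = 6.
ΔE = 13.60 × (1/4² − 1/6²) = 0.4722 eV.
λ = 1240 / 0.4722 = 2630 nm.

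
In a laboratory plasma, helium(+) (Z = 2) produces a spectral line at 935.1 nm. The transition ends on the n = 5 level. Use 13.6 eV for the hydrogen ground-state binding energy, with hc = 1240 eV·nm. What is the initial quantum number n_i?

n_i = 8

The photon energy is ΔE = hc/λ = 1240 / 935.1 = 1.326 eV.
With Z = 2, ΔE = 54.40 × (1/n_f² − 1/n_i²), so 1/n_f² − 1/n_i² = 0.02438.
With n_f = 5: 1/n_i² = 1/25 − 0.02438 = 0.01562, so n_i ≈ 8.00.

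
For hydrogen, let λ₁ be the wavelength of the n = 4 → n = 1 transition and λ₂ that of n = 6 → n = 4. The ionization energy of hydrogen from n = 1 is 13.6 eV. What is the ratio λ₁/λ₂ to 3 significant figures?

0.0370

λ ∝ 1/ΔE ∝ 1/(1/n_f² − 1/n_i²), and the Z² and hc factors cancel in the ratio.
λ₁/λ₂ = (1/4² − 1/6²)/(1/1² − 1/4²) = 0.03472/0.9375 = 0.0370.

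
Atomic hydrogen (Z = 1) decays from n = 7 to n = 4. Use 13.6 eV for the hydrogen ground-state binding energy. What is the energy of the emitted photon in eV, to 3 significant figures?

0.572 eV

E_7 = −13.60/49 = −0.2776 eV and E_4 = −13.60/16 = −0.8500 eV.
The photon energy is |E_7 − E_4| = 0.572 eV.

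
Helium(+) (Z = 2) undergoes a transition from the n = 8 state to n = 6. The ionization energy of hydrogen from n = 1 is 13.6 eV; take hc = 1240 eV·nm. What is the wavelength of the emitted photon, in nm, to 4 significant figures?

1876 nm

For Z = 2 the level energies scale as Z², so the effective Rydberg energy is 13.6 × 4 = 54.40 eV.
ΔE = 54.40 × (1/6² − 1/8²) = 54.40 × 0.01215 = 0.6611 eV.
λ = hc/ΔE = 1240 / 0.6611 = 1876 nm.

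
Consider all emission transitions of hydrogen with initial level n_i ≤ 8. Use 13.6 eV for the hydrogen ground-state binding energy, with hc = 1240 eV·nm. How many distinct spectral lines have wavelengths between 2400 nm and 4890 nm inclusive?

Enumerate all n_i → n_f pairs with 1 ≤ n_f < n_i ≤ 8 and compute λ = 1240 / [13.6·1·(1/n_f² − 1/n_i²)].
Lines falling in [2400, 4890] nm: 6→4 (2626 nm), 8→5 (3741 nm), 5→4 (4052 nm), 7→5 (4654 nm).

4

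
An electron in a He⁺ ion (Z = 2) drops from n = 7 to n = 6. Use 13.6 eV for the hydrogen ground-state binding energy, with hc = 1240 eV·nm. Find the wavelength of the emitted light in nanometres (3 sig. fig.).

For Z = 2 the level energies scale as Z², so the effective Rydberg energy is 13.6 × 4 = 54.40 eV.
ΔE = 54.40 × (1/6² − 1/7²) = 54.40 × 0.007370 = 0.4009 eV.
λ = hc/ΔE = 1240 / 0.4009 = 3090 nm.

3090 nm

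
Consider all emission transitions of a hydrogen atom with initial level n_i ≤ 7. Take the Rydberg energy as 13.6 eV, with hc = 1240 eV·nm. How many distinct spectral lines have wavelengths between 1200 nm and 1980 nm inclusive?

2

Enumerate all n_i → n_f pairs with 1 ≤ n_f < n_i ≤ 7 and compute λ = 1240 / [13.6·1·(1/n_f² − 1/n_i²)].
Lines falling in [1200, 1980] nm: 5→3 (1282 nm), 4→3 (1876 nm).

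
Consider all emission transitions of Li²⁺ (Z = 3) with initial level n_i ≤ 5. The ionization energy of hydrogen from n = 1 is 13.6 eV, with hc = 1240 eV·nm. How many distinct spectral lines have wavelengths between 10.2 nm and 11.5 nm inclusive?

Enumerate all n_i → n_f pairs with 1 ≤ n_f < n_i ≤ 5 and compute λ = 1240 / [13.6·9·(1/n_f² − 1/n_i²)].
Lines falling in [10.2, 11.5] nm: 5→1 (10.55 nm), 4→1 (10.81 nm), 3→1 (11.40 nm).

3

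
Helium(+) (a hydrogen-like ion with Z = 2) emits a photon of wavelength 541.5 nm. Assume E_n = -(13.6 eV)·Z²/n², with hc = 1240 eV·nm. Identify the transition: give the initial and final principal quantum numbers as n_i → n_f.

The photon energy is ΔE = hc/λ = 1240 / 541.5 = 2.290 eV.
With Z = 2, ΔE = 54.40 × (1/n_f² − 1/n_i²), so 1/n_f² − 1/n_i² = 0.04209.
Trying n_f = 4 gives 1/n_i² = 0.02041, i.e. n_i ≈ 7; this pair matches.

n_i = 7, n_f = 4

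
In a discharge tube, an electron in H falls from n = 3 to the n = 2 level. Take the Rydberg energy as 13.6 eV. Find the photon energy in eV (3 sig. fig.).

1.89 eV

E_3 = −13.60/9 = −1.511 eV and E_2 = −13.60/4 = −3.400 eV.
The photon energy is |E_3 − E_2| = 1.89 eV.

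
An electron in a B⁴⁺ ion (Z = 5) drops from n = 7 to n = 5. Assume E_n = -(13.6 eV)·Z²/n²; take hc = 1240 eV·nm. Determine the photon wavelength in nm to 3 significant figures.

For Z = 5 the level energies scale as Z², so the effective Rydberg energy is 13.6 × 25 = 340.0 eV.
ΔE = 340.0 × (1/5² − 1/7²) = 340.0 × 0.01959 = 6.661 eV.
λ = hc/ΔE = 1240 / 6.661 = 186 nm.

186 nm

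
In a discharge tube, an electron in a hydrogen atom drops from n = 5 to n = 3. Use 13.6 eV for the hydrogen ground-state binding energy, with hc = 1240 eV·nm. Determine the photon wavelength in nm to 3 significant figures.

ΔE = 13.60 × (1/3² − 1/5²) = 13.60 × 0.07111 = 0.9671 eV.
λ = hc/ΔE = 1240 / 0.9671 = 1280 nm.
This line belongs to the Paschen series.

1280 nm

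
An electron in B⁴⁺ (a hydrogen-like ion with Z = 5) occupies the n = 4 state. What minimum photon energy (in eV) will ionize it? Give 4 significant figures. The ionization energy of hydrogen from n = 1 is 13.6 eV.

E_n = −13.6 Z²/n² = −340.0/n² eV for Z = 5.
E_4 = −340.0/16 = −21.25 eV, so ionization (to E = 0) requires 21.25 eV.

21.25 eV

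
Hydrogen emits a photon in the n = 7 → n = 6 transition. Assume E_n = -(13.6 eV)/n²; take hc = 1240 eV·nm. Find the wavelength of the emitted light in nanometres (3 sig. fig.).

12400 nm

ΔE = 13.60 × (1/6² − 1/7²) = 13.60 × 0.007370 = 0.1002 eV.
λ = hc/ΔE = 1240 / 0.1002 = 12400 nm.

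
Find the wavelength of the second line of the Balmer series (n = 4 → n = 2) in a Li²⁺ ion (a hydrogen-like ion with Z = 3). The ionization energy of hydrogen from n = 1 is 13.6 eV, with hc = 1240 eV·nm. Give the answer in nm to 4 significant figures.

54.03 nm

The Balmer series terminates on n_f = 2; the second line has n_i = 2+2 = 4.
ΔE = 122.4 × (1/2² − 1/4²) = 22.95 eV.
λ = 1240 / 22.95 = 54.03 nm.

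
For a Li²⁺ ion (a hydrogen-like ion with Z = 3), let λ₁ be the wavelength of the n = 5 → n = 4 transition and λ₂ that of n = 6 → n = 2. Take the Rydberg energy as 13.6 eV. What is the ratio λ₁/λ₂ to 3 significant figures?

λ ∝ 1/ΔE ∝ 1/(1/n_f² − 1/n_i²), and the Z² and hc factors cancel in the ratio.
λ₁/λ₂ = (1/2² − 1/6²)/(1/4² − 1/5²) = 0.2222/0.02250 = 9.88.

9.88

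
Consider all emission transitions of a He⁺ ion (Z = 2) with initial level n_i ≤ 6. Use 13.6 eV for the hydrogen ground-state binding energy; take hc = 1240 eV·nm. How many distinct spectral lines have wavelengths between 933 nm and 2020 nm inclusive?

2

Enumerate all n_i → n_f pairs with 1 ≤ n_f < n_i ≤ 6 and compute λ = 1240 / [13.6·4·(1/n_f² − 1/n_i²)].
Lines falling in [933, 2020] nm: 5→4 (1013 nm), 6→5 (1865 nm).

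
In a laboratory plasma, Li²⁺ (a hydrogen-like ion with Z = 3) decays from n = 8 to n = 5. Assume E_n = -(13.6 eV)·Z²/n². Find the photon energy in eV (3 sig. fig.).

The Bohr energies scale as Z², so for Z = 3: E_n = −122.4/n² eV.
E_8 = −122.4/64 = −1.913 eV and E_5 = −122.4/25 = −4.896 eV.
The photon energy is |E_8 − E_5| = 2.98 eV.

2.98 eV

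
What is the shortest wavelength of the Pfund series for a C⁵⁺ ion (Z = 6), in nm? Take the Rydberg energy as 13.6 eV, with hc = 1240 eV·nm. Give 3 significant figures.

The Pfund series has lower level n_f = 5; the series limit corresponds to n_i → ∞.
ΔE_max = 13.6 × 36 / 5² = 19.58 eV.
λ_min = 1240 / 19.58 = 63.3 nm.

63.3 nm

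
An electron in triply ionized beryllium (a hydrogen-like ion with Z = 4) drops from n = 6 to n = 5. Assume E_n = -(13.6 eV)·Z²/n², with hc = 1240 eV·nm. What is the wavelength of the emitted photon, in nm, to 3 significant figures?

466 nm

For Z = 4 the level energies scale as Z², so the effective Rydberg energy is 13.6 × 16 = 217.6 eV.
ΔE = 217.6 × (1/5² − 1/6²) = 217.6 × 0.01222 = 2.660 eV.
λ = hc/ΔE = 1240 / 2.660 = 466 nm.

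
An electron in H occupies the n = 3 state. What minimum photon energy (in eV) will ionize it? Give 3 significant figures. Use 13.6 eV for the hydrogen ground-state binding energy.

E_3 = −13.60/9 = −1.51 eV, so ionization (to E = 0) requires 1.51 eV.

1.51 eV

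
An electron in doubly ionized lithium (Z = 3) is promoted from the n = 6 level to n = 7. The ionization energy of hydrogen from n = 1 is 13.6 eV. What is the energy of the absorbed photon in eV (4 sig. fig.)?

The Bohr energies scale as Z², so for Z = 3: E_n = −122.4/n² eV.
E_7 = −122.4/49 = −2.498 eV and E_6 = −122.4/36 = −3.400 eV.
The photon energy is |E_7 − E_6| = 0.9020 eV.

0.9020 eV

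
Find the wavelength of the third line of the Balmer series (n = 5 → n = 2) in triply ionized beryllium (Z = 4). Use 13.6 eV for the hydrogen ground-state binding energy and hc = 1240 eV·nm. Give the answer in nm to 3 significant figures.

27.1 nm

The Balmer series terminates on n_f = 2; the third line has n_i = 2+3 = 5.
ΔE = 217.6 × (1/2² − 1/5²) = 45.70 eV.
λ = 1240 / 45.70 = 27.1 nm.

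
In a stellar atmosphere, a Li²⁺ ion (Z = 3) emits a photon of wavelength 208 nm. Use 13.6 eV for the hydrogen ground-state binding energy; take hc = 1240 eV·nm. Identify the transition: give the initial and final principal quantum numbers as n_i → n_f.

The photon energy is ΔE = hc/λ = 1240 / 208 = 5.962 eV.
With Z = 3, ΔE = 122.4 × (1/n_f² − 1/n_i²), so 1/n_f² − 1/n_i² = 0.04871.
Trying n_f = 3 gives 1/n_i² = 0.06241, i.e. n_i ≈ 4; this pair matches.

n_i = 4, n_f = 3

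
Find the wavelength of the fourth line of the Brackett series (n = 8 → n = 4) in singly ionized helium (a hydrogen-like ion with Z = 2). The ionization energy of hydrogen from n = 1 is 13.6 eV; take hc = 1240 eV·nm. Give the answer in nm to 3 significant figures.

486 nm

The Brackett series terminates on n_f = 4; the fourth line has n_i = 4+4 = 8.
ΔE = 54.40 × (1/4² − 1/8²) = 2.550 eV.
λ = 1240 / 2.550 = 486 nm.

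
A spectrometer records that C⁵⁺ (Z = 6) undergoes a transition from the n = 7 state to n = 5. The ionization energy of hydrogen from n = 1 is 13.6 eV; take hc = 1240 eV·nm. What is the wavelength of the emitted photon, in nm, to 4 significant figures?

129.3 nm

For Z = 6 the level energies scale as Z², so the effective Rydberg energy is 13.6 × 36 = 489.6 eV.
ΔE = 489.6 × (1/5² − 1/7²) = 489.6 × 0.01959 = 9.592 eV.
λ = hc/ΔE = 1240 / 9.592 = 129.3 nm.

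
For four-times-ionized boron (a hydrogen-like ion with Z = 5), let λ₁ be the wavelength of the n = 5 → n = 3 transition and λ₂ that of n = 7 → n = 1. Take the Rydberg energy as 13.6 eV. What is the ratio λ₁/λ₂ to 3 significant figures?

λ ∝ 1/ΔE ∝ 1/(1/n_f² − 1/n_i²), and the Z² and hc factors cancel in the ratio.
λ₁/λ₂ = (1/1² − 1/7²)/(1/3² − 1/5²) = 0.9796/0.07111 = 13.8.

13.8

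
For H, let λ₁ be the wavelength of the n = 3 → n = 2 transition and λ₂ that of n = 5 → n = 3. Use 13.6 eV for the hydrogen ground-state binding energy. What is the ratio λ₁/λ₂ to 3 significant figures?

0.512

λ ∝ 1/ΔE ∝ 1/(1/n_f² − 1/n_i²), and the Z² and hc factors cancel in the ratio.
λ₁/λ₂ = (1/3² − 1/5²)/(1/2² − 1/3²) = 0.07111/0.1389 = 0.512.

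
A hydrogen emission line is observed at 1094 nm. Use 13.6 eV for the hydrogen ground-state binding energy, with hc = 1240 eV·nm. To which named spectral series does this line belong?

ΔE = 1240/1094 = 1.133 eV.
This matches 13.6 × (1/3² − 1/6²), so n_f = 3: the Paschen series.

Paschen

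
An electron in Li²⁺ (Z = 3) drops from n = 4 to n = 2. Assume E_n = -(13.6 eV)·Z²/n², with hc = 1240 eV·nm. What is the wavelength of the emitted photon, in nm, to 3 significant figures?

For Z = 3 the level energies scale as Z², so the effective Rydberg energy is 13.6 × 9 = 122.4 eV.
ΔE = 122.4 × (1/2² − 1/4²) = 122.4 × 0.1875 = 22.95 eV.
λ = hc/ΔE = 1240 / 22.95 = 54.0 nm.

54.0 nm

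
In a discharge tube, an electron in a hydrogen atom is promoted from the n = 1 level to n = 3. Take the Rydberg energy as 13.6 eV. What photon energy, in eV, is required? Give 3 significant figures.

12.1 eV

E_3 = −13.60/9 = −1.511 eV and E_1 = −13.60/1 = −13.60 eV.
The photon energy is |E_3 − E_1| = 12.1 eV.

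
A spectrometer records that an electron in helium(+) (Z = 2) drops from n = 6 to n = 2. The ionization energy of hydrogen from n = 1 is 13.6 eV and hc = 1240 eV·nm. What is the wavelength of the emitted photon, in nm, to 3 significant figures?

103 nm

For Z = 2 the level energies scale as Z², so the effective Rydberg energy is 13.6 × 4 = 54.40 eV.
ΔE = 54.40 × (1/2² − 1/6²) = 54.40 × 0.2222 = 12.09 eV.
λ = hc/ΔE = 1240 / 12.09 = 103 nm.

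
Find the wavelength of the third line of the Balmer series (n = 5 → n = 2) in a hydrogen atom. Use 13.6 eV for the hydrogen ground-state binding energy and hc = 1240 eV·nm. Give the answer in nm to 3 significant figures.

The Balmer series terminates on n_f = 2; the third line has n_i = 2+3 = 5.
ΔE = 13.60 × (1/2² − 1/5²) = 2.856 eV.
λ = 1240 / 2.856 = 434 nm.

434 nm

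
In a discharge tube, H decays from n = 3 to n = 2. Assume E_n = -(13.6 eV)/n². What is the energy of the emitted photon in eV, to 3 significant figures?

1.89 eV

E_3 = −13.60/9 = −1.511 eV and E_2 = −13.60/4 = −3.400 eV.
The photon energy is |E_3 − E_2| = 1.89 eV.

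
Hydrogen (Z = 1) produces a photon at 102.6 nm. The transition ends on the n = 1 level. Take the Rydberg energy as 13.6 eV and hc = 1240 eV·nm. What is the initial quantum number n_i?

n_i = 3

The photon energy is ΔE = hc/λ = 1240 / 102.6 = 12.09 eV.
With Z = 1, ΔE = 13.60 × (1/n_f² − 1/n_i²), so 1/n_f² − 1/n_i² = 0.8887.
With n_f = 1: 1/n_i² = 1/1 − 0.8887 = 0.1113, so n_i ≈ 3.00.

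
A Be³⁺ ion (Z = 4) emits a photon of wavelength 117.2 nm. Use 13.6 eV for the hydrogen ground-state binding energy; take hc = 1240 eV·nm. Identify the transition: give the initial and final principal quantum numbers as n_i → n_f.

The photon energy is ΔE = hc/λ = 1240 / 117.2 = 10.58 eV.
With Z = 4, ΔE = 217.6 × (1/n_f² − 1/n_i²), so 1/n_f² − 1/n_i² = 0.04862.
Trying n_f = 3 gives 1/n_i² = 0.06249, i.e. n_i ≈ 4; this pair matches.

n_i = 4, n_f = 3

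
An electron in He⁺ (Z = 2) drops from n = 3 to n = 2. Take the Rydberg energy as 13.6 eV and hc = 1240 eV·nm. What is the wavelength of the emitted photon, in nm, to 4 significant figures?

For Z = 2 the level energies scale as Z², so the effective Rydberg energy is 13.6 × 4 = 54.40 eV.
ΔE = 54.40 × (1/2² − 1/3²) = 54.40 × 0.1389 = 7.556 eV.
λ = hc/ΔE = 1240 / 7.556 = 164.1 nm.

164.1 nm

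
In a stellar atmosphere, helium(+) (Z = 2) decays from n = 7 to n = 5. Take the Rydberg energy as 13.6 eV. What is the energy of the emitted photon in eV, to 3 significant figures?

1.07 eV

The Bohr energies scale as Z², so for Z = 2: E_n = −54.40/n² eV.
E_7 = −54.40/49 = −1.110 eV and E_5 = −54.40/25 = −2.176 eV.
The photon energy is |E_7 − E_5| = 1.07 eV.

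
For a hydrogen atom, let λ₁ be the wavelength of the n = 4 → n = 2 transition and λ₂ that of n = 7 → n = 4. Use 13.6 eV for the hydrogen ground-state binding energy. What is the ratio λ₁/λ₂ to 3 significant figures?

λ ∝ 1/ΔE ∝ 1/(1/n_f² − 1/n_i²), and the Z² and hc factors cancel in the ratio.
λ₁/λ₂ = (1/4² − 1/7²)/(1/2² − 1/4²) = 0.04209/0.1875 = 0.224.

0.224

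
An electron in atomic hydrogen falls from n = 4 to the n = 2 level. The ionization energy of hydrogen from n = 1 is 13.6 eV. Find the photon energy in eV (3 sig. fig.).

E_4 = −13.60/16 = −0.8500 eV and E_2 = −13.60/4 = −3.400 eV.
The photon energy is |E_4 − E_2| = 2.55 eV.

2.55 eV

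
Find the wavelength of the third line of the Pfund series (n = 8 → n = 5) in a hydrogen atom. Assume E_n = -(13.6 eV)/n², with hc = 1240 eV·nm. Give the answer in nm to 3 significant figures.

The Pfund series terminates on n_f = 5; the third line has n_i = 5+3 = 8.
ΔE = 13.60 × (1/5² − 1/8²) = 0.3315 eV.
λ = 1240 / 0.3315 = 3740 nm.

3740 nm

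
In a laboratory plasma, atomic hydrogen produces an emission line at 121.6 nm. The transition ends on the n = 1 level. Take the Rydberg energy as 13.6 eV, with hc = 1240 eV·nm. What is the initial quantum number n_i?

The photon energy is ΔE = hc/λ = 1240 / 121.6 = 10.20 eV.
With Z = 1, ΔE = 13.60 × (1/n_f² − 1/n_i²), so 1/n_f² − 1/n_i² = 0.7498.
With n_f = 1: 1/n_i² = 1/1 − 0.7498 = 0.2502, so n_i ≈ 2.00.

n_i = 2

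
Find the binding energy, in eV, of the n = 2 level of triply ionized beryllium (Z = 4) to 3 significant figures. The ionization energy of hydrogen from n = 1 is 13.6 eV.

E_n = −13.6 Z²/n² = −217.6/n² eV for Z = 4.
E_2 = −217.6/4 = −54.4 eV, so ionization (to E = 0) requires 54.4 eV.

54.4 eV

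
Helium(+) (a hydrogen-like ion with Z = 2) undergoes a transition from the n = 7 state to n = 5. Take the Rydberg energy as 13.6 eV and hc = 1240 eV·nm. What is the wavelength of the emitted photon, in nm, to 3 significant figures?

For Z = 2 the level energies scale as Z², so the effective Rydberg energy is 13.6 × 4 = 54.40 eV.
ΔE = 54.40 × (1/5² − 1/7²) = 54.40 × 0.01959 = 1.066 eV.
λ = hc/ΔE = 1240 / 1.066 = 1160 nm.

1160 nm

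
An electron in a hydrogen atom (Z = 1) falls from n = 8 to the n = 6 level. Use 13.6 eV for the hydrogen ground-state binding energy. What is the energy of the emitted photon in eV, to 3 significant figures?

0.165 eV

E_8 = −13.60/64 = −0.2125 eV and E_6 = −13.60/36 = −0.3778 eV.
The photon energy is |E_8 − E_6| = 0.165 eV.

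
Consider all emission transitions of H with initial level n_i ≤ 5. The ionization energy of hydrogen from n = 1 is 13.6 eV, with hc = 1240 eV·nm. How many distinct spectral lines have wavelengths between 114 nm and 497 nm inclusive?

3

Enumerate all n_i → n_f pairs with 1 ≤ n_f < n_i ≤ 5 and compute λ = 1240 / [13.6·1·(1/n_f² − 1/n_i²)].
Lines falling in [114, 497] nm: 2→1 (121.6 nm), 5→2 (434.2 nm), 4→2 (486.3 nm).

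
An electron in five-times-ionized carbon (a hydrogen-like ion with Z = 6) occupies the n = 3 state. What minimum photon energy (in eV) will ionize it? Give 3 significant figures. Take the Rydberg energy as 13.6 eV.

54.4 eV

E_n = −13.6 Z²/n² = −489.6/n² eV for Z = 6.
E_3 = −489.6/9 = −54.4 eV, so ionization (to E = 0) requires 54.4 eV.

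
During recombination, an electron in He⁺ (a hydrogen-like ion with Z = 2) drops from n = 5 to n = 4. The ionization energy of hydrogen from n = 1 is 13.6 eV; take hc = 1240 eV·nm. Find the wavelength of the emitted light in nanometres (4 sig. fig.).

For Z = 2 the level energies scale as Z², so the effective Rydberg energy is 13.6 × 4 = 54.40 eV.
ΔE = 54.40 × (1/4² − 1/5²) = 54.40 × 0.02250 = 1.224 eV.
λ = hc/ΔE = 1240 / 1.224 = 1013 nm.

1013 nm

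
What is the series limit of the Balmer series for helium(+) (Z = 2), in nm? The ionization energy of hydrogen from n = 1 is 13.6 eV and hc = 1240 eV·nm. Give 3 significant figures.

91.2 nm

The Balmer series has lower level n_f = 2; the series limit corresponds to n_i → ∞.
ΔE_max = 13.6 × 4 / 2² = 13.60 eV.
λ_min = 1240 / 13.60 = 91.2 nm.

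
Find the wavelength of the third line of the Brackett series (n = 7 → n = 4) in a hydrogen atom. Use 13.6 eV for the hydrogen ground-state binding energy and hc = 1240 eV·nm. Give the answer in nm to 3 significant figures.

The Brackett series terminates on n_f = 4; the third line has n_i = 4+3 = 7.
ΔE = 13.60 × (1/4² − 1/7²) = 0.5724 eV.
λ = 1240 / 0.5724 = 2170 nm.

2170 nm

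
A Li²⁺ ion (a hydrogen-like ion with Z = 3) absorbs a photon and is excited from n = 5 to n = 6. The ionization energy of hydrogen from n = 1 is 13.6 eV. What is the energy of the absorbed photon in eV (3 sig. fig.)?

1.50 eV

The Bohr energies scale as Z², so for Z = 3: E_n = −122.4/n² eV.
E_6 = −122.4/36 = −3.400 eV and E_5 = −122.4/25 = −4.896 eV.
The photon energy is |E_6 − E_5| = 1.50 eV.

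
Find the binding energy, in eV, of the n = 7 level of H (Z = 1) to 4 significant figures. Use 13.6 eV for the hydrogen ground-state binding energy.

E_7 = −13.60/49 = −0.2776 eV, so ionization (to E = 0) requires 0.2776 eV.

0.2776 eV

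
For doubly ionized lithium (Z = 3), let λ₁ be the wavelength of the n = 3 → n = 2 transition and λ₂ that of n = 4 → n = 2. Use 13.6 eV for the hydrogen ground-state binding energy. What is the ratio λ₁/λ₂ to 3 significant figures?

1.35

λ ∝ 1/ΔE ∝ 1/(1/n_f² − 1/n_i²), and the Z² and hc factors cancel in the ratio.
λ₁/λ₂ = (1/2² − 1/4²)/(1/2² − 1/3²) = 0.1875/0.1389 = 1.35.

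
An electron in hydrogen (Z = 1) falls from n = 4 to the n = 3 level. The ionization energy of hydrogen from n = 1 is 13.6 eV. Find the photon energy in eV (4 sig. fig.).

E_4 = −13.60/16 = −0.8500 eV and E_3 = −13.60/9 = −1.511 eV.
The photon energy is |E_4 − E_3| = 0.6611 eV.

0.6611 eV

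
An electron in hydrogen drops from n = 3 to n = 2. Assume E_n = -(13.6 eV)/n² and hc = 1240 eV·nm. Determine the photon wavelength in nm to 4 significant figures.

ΔE = 13.60 × (1/2² − 1/3²) = 13.60 × 0.1389 = 1.889 eV.
λ = hc/ΔE = 1240 / 1.889 = 656.5 nm.
This line belongs to the Balmer series.

656.5 nm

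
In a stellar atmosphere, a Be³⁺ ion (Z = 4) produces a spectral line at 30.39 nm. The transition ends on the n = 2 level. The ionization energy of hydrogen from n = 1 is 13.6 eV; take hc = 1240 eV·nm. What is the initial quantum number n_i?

The photon energy is ΔE = hc/λ = 1240 / 30.39 = 40.80 eV.
With Z = 4, ΔE = 217.6 × (1/n_f² − 1/n_i²), so 1/n_f² − 1/n_i² = 0.1875.
With n_f = 2: 1/n_i² = 1/4 − 0.1875 = 0.06249, so n_i ≈ 4.00.

n_i = 4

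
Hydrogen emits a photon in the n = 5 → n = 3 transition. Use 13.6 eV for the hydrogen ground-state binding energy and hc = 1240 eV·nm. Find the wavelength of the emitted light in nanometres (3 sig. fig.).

1280 nm

ΔE = 13.60 × (1/3² − 1/5²) = 13.60 × 0.07111 = 0.9671 eV.
λ = hc/ΔE = 1240 / 0.9671 = 1280 nm.
This line belongs to the Paschen series.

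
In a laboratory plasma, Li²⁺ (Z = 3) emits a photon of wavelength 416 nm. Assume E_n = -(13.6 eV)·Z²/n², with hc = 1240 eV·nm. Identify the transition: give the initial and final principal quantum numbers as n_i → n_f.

The photon energy is ΔE = hc/λ = 1240 / 416 = 2.981 eV.
With Z = 3, ΔE = 122.4 × (1/n_f² − 1/n_i²), so 1/n_f² − 1/n_i² = 0.02435.
Trying n_f = 5 gives 1/n_i² = 0.01565, i.e. n_i ≈ 8; this pair matches.

n_i = 8, n_f = 5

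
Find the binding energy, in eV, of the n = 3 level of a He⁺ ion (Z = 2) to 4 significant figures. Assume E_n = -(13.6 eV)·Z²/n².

E_n = −13.6 Z²/n² = −54.40/n² eV for Z = 2.
E_3 = −54.40/9 = −6.044 eV, so ionization (to E = 0) requires 6.044 eV.

6.044 eV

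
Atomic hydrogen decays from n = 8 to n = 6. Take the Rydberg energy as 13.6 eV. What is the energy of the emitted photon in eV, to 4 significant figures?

E_8 = −13.60/64 = −0.2125 eV and E_6 = −13.60/36 = −0.3778 eV.
The photon energy is |E_8 − E_6| = 0.1653 eV.

0.1653 eV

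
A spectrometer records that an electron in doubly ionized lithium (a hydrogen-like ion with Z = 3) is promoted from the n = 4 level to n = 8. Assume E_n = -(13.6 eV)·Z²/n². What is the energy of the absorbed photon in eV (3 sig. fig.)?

The Bohr energies scale as Z², so for Z = 3: E_n = −122.4/n² eV.
E_8 = −122.4/64 = −1.913 eV and E_4 = −122.4/16 = −7.650 eV.
The photon energy is |E_8 − E_4| = 5.74 eV.

5.74 eV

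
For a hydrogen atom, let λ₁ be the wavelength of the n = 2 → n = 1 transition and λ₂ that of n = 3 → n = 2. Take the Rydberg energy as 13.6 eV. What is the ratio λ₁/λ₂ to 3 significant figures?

λ ∝ 1/ΔE ∝ 1/(1/n_f² − 1/n_i²), and the Z² and hc factors cancel in the ratio.
λ₁/λ₂ = (1/2² − 1/3²)/(1/1² − 1/2²) = 0.1389/0.7500 = 0.185.

0.185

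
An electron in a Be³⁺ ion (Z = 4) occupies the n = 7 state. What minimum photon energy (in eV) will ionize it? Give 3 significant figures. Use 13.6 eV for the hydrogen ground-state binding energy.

4.44 eV

E_n = −13.6 Z²/n² = −217.6/n² eV for Z = 4.
E_7 = −217.6/49 = −4.44 eV, so ionization (to E = 0) requires 4.44 eV.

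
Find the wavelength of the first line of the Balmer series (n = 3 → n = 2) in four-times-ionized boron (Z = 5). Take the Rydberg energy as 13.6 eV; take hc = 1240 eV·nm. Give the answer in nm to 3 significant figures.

The Balmer series terminates on n_f = 2; the first line has n_i = 2+1 = 3.
ΔE = 340.0 × (1/2² − 1/3²) = 47.22 eV.
λ = 1240 / 47.22 = 26.3 nm.

26.3 nm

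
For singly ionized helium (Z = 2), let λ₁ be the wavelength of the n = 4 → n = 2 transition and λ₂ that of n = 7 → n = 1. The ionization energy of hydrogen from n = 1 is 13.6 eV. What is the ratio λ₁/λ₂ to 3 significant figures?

λ ∝ 1/ΔE ∝ 1/(1/n_f² − 1/n_i²), and the Z² and hc factors cancel in the ratio.
λ₁/λ₂ = (1/1² − 1/7²)/(1/2² − 1/4²) = 0.9796/0.1875 = 5.22.

5.22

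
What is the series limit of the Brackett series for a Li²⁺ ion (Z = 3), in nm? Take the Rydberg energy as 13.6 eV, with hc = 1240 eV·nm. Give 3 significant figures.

162 nm

The Brackett series has lower level n_f = 4; the series limit corresponds to n_i → ∞.
ΔE_max = 13.6 × 9 / 4² = 7.650 eV.
λ_min = 1240 / 7.650 = 162 nm.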